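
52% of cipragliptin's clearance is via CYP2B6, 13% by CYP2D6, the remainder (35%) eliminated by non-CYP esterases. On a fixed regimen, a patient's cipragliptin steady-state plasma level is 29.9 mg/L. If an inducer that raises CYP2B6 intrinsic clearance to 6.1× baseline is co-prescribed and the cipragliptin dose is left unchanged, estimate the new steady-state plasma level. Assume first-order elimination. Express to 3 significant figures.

8.19 mg/L

The CYP2B6 pathway (52% of clearance) rises to 6.1× activity: 0.52 × 6.1 = 3.172.
CYP2D6 (13%) and the residual 35% are unaffected.
New clearance relative to baseline: 3.172 + 0.13 + 0.35 = 3.652.
With dosing unchanged, steady-state plasma level scales as 1/CL: 29.9 / 3.652 = 8.19 mg/L.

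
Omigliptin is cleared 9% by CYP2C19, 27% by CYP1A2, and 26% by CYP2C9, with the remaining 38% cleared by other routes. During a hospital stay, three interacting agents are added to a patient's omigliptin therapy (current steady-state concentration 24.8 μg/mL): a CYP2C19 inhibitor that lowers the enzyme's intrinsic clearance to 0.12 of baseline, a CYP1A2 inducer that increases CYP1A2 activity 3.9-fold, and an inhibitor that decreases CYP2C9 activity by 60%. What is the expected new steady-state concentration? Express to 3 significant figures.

CYP2C19: 0.09 × 0.12 = 0.0108
CYP1A2: 0.27 × 3.9 = 1.053
CYP2C9: 0.26 × 0.4 = 0.104
Other: 0.38 (unchanged)
Relative clearance = 0.0108 + 1.053 + 0.104 + 0.38 = 1.5478.
Steady-state concentration ∝ 1/CL: new value = 24.8 / 1.5478 = 16.0 μg/mL.

16.0 μg/mL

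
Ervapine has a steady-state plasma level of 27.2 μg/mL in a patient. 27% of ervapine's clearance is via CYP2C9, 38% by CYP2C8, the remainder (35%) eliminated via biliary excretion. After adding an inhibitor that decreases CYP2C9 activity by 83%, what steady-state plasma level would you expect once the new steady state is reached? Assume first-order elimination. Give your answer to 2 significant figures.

35 μg/mL

CYP2C9: 0.27 × 0.17 = 0.0459
CYP2C8: 0.38 (unchanged)
Other: 0.35 (unchanged)
CL_new/CL_old = 0.0459 + 0.38 + 0.35 = 0.7759.
New steady-state plasma level = baseline ÷ relative clearance = 27.2 / 0.7759 = 35 μg/mL.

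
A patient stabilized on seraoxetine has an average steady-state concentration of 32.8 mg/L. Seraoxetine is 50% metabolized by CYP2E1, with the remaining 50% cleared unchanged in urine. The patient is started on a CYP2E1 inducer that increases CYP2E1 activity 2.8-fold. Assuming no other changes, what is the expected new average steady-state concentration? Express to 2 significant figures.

17 mg/L

CYP2E1: 0.5 × 2.8 = 1.4
Other: 0.5 (unchanged)
New clearance relative to baseline: 1.4 + 0.5 = 1.9.
With dosing unchanged, average steady-state concentration scales as 1/CL: 32.8 / 1.9 = 17 mg/L.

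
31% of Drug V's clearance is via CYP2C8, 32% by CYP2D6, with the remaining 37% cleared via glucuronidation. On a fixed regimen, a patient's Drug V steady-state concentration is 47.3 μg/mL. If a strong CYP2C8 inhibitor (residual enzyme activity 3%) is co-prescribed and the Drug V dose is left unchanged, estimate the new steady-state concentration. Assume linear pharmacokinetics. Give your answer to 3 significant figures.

67.6 μg/mL

The CYP2C8 pathway (31% of clearance) drops to 0.03× activity: 0.31 × 0.03 = 0.0093.
CYP2D6 (32%) and the residual 37% are unaffected.
New clearance relative to baseline: 0.0093 + 0.32 + 0.37 = 0.6993.
With dosing unchanged, steady-state concentration scales as 1/CL: 47.3 / 0.6993 = 67.6 μg/mL.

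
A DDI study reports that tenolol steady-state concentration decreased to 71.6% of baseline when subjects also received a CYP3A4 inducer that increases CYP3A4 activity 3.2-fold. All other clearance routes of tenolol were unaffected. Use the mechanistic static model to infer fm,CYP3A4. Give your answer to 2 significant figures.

Write x for the fraction cleared via CYP3A4. The observed steady-state concentration change means clearance rose to 1/0.716 = 1.397 of baseline.
Only the CYP3A4 route changed, so 1.397 = x·3.2 + (1 − x), giving x = 0.18.

0.18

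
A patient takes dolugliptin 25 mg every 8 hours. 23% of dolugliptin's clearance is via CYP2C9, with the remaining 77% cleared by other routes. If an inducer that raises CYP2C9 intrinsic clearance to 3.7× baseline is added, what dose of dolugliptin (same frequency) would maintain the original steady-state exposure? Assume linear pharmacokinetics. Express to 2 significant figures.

41 mg

CYP2C9: 0.23 × 3.7 = 0.851
Other: 0.77 (unchanged)
New clearance relative to baseline: 0.851 + 0.77 = 1.621.
Css,avg = (dose rate)/CL, so holding Css fixed requires dose ∝ CL: 25 × 1.621 = 41 mg.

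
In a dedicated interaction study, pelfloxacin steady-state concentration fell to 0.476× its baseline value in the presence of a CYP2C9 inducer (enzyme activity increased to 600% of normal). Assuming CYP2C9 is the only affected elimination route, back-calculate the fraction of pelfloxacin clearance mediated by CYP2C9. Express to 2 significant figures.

CL'/CL = 1 / 0.476 = 2.101
6·fm + (1 − fm) = 2.101
fm = (2.101 − 1) / (6 − 1) = 0.22

0.22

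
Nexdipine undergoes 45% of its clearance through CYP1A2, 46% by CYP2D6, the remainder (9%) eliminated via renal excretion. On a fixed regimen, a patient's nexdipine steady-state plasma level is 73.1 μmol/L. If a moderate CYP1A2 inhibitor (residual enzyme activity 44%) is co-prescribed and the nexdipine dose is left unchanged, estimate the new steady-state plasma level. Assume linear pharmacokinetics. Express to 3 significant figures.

CYP1A2: 0.45 × 0.44 = 0.198
CYP2D6: 0.46 (unchanged)
Other: 0.09 (unchanged)
Relative clearance = 0.198 + 0.46 + 0.09 = 0.748.
With dosing unchanged, steady-state plasma level scales as 1/CL: 73.1 / 0.748 = 97.7 μmol/L.

97.7 μmol/L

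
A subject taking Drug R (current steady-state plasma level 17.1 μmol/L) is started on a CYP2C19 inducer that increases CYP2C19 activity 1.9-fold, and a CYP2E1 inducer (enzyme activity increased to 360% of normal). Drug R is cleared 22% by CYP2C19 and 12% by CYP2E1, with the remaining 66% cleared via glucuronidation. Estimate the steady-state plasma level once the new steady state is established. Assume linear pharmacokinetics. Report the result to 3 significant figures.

11.3 μmol/L

CYP2C19: 0.22 × 1.9 = 0.418
CYP2E1: 0.12 × 3.6 = 0.432
Other: 0.66 (unchanged)
CL_new/CL_old = 0.418 + 0.432 + 0.66 = 1.51.
Dividing the baseline by the relative clearance: 17.1 / 1.51 = 11.3 μmol/L.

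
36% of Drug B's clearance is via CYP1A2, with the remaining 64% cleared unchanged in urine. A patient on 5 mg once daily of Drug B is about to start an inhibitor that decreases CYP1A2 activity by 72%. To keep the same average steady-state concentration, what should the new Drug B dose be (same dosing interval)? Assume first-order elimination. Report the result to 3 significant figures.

3.70 mg

The CYP1A2 pathway (36% of clearance) drops to 0.28× activity: 0.36 × 0.28 = 0.1008.
Non-CYP routes (64%) are unchanged.
CL_new/CL_old = 0.1008 + 0.64 = 0.7408.
To maintain the same steady-state level, dose must scale with clearance: new dose = 5 × 0.7408 = 3.70 mg.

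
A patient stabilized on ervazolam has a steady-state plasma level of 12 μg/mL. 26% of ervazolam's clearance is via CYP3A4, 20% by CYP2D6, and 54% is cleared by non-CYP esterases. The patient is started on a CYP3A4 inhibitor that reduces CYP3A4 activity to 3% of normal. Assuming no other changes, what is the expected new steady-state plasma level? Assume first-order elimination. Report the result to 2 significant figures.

16 μg/mL

CYP3A4: 0.26 × 0.03 = 0.0078
CYP2D6: 0.2 (unchanged)
Other: 0.54 (unchanged)
Relative clearance = 0.0078 + 0.2 + 0.54 = 0.7478.
Steady-state plasma level ∝ 1/CL, so new value = 12 / 0.7478 = 16 μg/mL.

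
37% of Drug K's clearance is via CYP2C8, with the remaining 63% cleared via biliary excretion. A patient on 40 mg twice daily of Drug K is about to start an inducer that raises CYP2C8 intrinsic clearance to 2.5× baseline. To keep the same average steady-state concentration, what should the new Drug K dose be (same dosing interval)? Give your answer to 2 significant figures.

CYP2C8: 0.37 × 2.5 = 0.925
Other: 0.63 (unchanged)
Relative clearance = 0.925 + 0.63 = 1.555.
Css,avg = (dose rate)/CL, so holding Css fixed requires dose ∝ CL: 40 × 1.555 = 62 mg.

62 mg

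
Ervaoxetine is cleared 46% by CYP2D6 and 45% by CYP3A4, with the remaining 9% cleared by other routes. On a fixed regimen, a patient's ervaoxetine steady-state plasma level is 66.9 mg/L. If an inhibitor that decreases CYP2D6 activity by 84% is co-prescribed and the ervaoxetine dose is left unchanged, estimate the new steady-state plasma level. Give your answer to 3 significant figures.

The CYP2D6 pathway (46% of clearance) falls to 0.16× activity: 0.46 × 0.16 = 0.0736.
CYP3A4 (45%) and the residual 9% are unaffected.
New clearance relative to baseline: 0.0736 + 0.45 + 0.09 = 0.6136.
New steady-state plasma level = baseline ÷ relative clearance = 66.9 / 0.6136 = 109 mg/L.

109 mg/L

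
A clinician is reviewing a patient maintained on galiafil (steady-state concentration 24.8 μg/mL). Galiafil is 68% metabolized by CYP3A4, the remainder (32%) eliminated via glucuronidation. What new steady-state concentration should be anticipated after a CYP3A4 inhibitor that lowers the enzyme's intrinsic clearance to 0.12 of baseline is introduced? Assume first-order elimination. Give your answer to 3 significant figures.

CYP3A4: 0.68 × 0.12 = 0.0816
Other: 0.32 (unchanged)
New clearance relative to baseline: 0.0816 + 0.32 = 0.4016.
With dosing unchanged, steady-state concentration scales as 1/CL: 24.8 / 0.4016 = 61.8 μg/mL.

61.8 μg/mL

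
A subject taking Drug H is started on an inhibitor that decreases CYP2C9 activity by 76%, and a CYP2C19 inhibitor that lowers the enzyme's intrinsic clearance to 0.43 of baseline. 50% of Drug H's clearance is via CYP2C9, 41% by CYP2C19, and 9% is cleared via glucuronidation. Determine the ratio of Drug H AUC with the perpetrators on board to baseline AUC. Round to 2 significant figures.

The CYP2C9 pathway (50% of clearance) is reduced to 0.24× activity: 0.5 × 0.24 = 0.12.
The CYP2C19 pathway (41% of clearance) falls to 0.43× activity: 0.41 × 0.43 = 0.1763.
The remaining 9% of clearance is unaffected.
Relative clearance = 0.12 + 0.1763 + 0.09 = 0.3863.
Because AUC varies inversely with clearance, the combined effect is 1 / 0.3863 = 2.6.

2.6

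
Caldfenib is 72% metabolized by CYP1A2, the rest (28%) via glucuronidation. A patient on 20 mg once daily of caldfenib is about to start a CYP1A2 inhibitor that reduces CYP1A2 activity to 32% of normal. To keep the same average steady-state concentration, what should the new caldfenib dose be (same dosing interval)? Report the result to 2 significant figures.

10 mg

CYP1A2: 0.72 × 0.32 = 0.2304
Other: 0.28 (unchanged)
Relative clearance = 0.2304 + 0.28 = 0.5104.
To maintain the same steady-state level, dose must scale with clearance: new dose = 20 × 0.5104 = 10 mg.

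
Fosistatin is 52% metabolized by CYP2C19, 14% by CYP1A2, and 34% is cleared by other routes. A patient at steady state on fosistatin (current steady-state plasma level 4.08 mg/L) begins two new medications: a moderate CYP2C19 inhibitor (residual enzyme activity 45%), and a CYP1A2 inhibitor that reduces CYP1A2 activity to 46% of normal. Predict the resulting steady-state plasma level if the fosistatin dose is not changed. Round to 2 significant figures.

6.4 mg/L

CYP2C19: 0.52 × 0.45 = 0.234
CYP1A2: 0.14 × 0.46 = 0.0644
Other: 0.34 (unchanged)
New clearance relative to baseline: 0.234 + 0.0644 + 0.34 = 0.6384.
Dividing the baseline by the relative clearance: 4.08 / 0.6384 = 6.4 mg/L.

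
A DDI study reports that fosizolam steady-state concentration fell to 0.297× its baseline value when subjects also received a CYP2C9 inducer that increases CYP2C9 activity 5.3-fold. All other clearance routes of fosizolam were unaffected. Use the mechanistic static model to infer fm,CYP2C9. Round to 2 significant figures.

Let x = fm,CYP2C9. Because steady-state concentration ∝ 1/CL, relative clearance rose to 1/0.297 = 3.367.
Only the CYP2C9 route changed, so 3.367 = x·5.3 + (1 − x), giving x = 0.55.

0.55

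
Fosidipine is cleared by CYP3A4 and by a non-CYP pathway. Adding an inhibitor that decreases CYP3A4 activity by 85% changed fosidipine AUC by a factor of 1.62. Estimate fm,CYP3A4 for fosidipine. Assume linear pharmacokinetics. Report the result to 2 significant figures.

0.45

CL'/CL = 1 / 1.62 = 0.6173
0.15·fm + (1 − fm) = 0.6173
fm = (0.6173 − 1) / (0.15 − 1) = 0.45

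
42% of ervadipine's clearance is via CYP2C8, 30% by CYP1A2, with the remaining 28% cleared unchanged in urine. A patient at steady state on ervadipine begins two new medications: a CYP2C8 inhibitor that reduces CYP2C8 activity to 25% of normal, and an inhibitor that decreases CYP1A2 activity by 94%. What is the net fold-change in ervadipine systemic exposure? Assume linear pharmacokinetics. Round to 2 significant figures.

2.5

The CYP2C8 pathway (42% of clearance) drops to 0.25× activity: 0.42 × 0.25 = 0.105.
The CYP1A2 pathway (30% of clearance) falls to 0.06× activity: 0.3 × 0.06 = 0.018.
Non-CYP routes (28%) are unchanged.
CL_new/CL_old = 0.105 + 0.018 + 0.28 = 0.403.
Systemic exposure ∝ 1/CL: fold-change = 1 / 0.403 = 2.5.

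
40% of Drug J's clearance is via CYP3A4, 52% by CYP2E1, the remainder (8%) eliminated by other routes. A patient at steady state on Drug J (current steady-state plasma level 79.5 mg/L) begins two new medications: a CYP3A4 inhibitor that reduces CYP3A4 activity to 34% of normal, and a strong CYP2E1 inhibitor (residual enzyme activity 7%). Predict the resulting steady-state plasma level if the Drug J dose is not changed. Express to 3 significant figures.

The CYP3A4 pathway (40% of clearance) drops to 0.34× activity: 0.4 × 0.34 = 0.136.
The CYP2E1 pathway (52% of clearance) drops to 0.07× activity: 0.52 × 0.07 = 0.0364.
Non-CYP routes (8%) are unchanged.
CL_new/CL_old = 0.136 + 0.0364 + 0.08 = 0.2524.
Dividing the baseline by the relative clearance: 79.5 / 0.2524 = 315 mg/L.

315 mg/L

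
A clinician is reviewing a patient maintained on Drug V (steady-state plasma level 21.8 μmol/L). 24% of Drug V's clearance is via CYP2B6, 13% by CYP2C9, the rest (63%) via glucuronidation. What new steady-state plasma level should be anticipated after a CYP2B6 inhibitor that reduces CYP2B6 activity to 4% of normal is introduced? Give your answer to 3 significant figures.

The CYP2B6 pathway (24% of clearance) drops to 0.04× activity: 0.24 × 0.04 = 0.0096.
CYP2C9 (13%) and the residual 63% are unaffected.
New clearance relative to baseline: 0.0096 + 0.13 + 0.63 = 0.7696.
With dosing unchanged, steady-state plasma level scales as 1/CL: 21.8 / 0.7696 = 28.3 μmol/L.

28.3 μmol/L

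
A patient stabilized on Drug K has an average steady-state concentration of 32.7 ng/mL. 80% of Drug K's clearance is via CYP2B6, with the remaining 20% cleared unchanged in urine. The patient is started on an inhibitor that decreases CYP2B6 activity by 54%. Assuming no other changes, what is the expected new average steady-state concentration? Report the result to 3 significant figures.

57.6 ng/mL

CYP2B6: 0.8 × 0.46 = 0.368
Other: 0.2 (unchanged)
CL_new/CL_old = 0.368 + 0.2 = 0.568.
With dosing unchanged, average steady-state concentration scales as 1/CL: 32.7 / 0.568 = 57.6 ng/mL.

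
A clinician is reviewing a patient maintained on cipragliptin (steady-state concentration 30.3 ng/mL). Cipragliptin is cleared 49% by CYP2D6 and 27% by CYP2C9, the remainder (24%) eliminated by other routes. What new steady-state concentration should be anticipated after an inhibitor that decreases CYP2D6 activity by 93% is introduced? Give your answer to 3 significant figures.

55.7 ng/mL

CYP2D6: 0.49 × 0.07 = 0.0343
CYP2C9: 0.27 (unchanged)
Other: 0.24 (unchanged)
CL_new/CL_old = 0.0343 + 0.27 + 0.24 = 0.5443.
With dosing unchanged, steady-state concentration scales as 1/CL: 30.3 / 0.5443 = 55.7 ng/mL.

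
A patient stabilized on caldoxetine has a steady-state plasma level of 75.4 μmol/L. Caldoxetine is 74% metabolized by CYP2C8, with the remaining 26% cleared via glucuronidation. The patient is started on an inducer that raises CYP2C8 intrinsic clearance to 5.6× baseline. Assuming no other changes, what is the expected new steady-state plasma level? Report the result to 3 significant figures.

The CYP2C8 pathway (74% of clearance) increases to 5.6× activity: 0.74 × 5.6 = 4.144.
Non-CYP routes (26%) are unchanged.
Relative clearance = 4.144 + 0.26 = 4.404.
New steady-state plasma level = baseline ÷ relative clearance = 75.4 / 4.404 = 17.1 μmol/L.

17.1 μmol/L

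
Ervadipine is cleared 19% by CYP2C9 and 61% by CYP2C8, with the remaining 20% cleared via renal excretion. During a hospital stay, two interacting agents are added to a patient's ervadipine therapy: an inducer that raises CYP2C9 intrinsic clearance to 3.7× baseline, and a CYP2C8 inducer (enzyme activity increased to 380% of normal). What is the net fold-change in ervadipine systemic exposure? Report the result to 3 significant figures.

CYP2C9: 0.19 × 3.7 = 0.703
CYP2C8: 0.61 × 3.8 = 2.318
Other: 0.2 (unchanged)
New clearance relative to baseline: 0.703 + 2.318 + 0.2 = 3.221.
Net systemic exposure ratio = 1 / 3.221 = 0.310.

0.310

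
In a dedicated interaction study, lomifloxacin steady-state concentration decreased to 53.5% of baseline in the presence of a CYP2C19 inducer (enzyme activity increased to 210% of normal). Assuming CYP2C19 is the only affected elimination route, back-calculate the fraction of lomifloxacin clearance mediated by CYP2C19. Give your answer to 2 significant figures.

0.79

Let x = fm,CYP2C19. Because steady-state concentration ∝ 1/CL, relative clearance rose to 1/0.535 = 1.869.
Setting x·2.1 + (1 − x) = 1.869 and solving: x = (1.869 − 1)/(2.1 − 1) = 0.79.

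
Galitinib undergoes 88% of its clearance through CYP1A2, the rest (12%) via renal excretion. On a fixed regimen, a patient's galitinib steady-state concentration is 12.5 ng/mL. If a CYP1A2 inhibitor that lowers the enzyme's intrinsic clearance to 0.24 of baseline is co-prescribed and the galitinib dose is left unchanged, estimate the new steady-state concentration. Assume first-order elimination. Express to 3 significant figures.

37.7 ng/mL

CYP1A2: 0.88 × 0.24 = 0.2112
Other: 0.12 (unchanged)
CL_new/CL_old = 0.2112 + 0.12 = 0.3312.
New steady-state concentration = baseline ÷ relative clearance = 12.5 / 0.3312 = 37.7 ng/mL.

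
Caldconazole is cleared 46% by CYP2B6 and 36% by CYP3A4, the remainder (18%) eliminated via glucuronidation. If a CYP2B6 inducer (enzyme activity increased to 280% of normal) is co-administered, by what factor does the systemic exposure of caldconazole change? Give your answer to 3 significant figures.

CYP2B6: 0.46 × 2.8 = 1.288
CYP3A4: 0.36 (unchanged)
Other: 0.18 (unchanged)
Relative clearance = 1.288 + 0.36 + 0.18 = 1.828.
Systemic exposure ratio = CL_old/CL_new = 1 / 1.828 = 0.547.

0.547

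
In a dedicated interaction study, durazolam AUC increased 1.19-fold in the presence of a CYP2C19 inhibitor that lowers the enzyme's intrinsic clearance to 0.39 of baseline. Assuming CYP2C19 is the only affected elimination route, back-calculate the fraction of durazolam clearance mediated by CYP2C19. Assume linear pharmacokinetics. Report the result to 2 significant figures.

0.26

CL'/CL = 1 / 1.19 = 0.8403
0.39·fm + (1 − fm) = 0.8403
fm = (0.8403 − 1) / (0.39 − 1) = 0.26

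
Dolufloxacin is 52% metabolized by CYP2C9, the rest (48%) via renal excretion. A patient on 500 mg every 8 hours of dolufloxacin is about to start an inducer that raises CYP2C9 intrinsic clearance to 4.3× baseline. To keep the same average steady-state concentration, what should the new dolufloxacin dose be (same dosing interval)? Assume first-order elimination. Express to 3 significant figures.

1.36 × 10³ mg

The CYP2C9 pathway (52% of clearance) increases to 4.3× activity: 0.52 × 4.3 = 2.236.
Non-CYP routes (48%) are unchanged.
Relative clearance = 2.236 + 0.48 = 2.716.
Exposure is unchanged when dose changes in proportion to clearance. New dose = 500 mg × 2.716 = 1.36 × 10³ mg.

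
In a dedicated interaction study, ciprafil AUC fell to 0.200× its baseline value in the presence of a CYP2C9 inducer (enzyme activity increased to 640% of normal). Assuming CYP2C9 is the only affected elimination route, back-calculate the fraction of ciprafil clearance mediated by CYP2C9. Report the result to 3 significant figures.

Let fm be the CYP2C9 fraction. New clearance relative to baseline = fm × 6.4 + (1 − fm).
AUC ratio = 1 / (new CL fraction), so new CL fraction = 1 / 0.200 = 5.
fm × 6.4 + 1 − fm = 5  ⇒  fm × (6.4 − 1) = 4  ⇒  fm = 0.741.

0.741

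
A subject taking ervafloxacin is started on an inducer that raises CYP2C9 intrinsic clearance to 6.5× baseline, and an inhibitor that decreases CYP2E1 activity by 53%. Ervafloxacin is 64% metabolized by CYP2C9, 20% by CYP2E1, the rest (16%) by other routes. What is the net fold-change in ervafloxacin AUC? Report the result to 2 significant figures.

The CYP2C9 pathway (64% of clearance) increases to 6.5× activity: 0.64 × 6.5 = 4.16.
The CYP2E1 pathway (20% of clearance) drops to 0.47× activity: 0.2 × 0.47 = 0.094.
The remaining 16% of clearance is unaffected.
CL_new/CL_old = 4.16 + 0.094 + 0.16 = 4.414.
AUC ∝ 1/CL: fold-change = 1 / 4.414 = 0.23.

0.23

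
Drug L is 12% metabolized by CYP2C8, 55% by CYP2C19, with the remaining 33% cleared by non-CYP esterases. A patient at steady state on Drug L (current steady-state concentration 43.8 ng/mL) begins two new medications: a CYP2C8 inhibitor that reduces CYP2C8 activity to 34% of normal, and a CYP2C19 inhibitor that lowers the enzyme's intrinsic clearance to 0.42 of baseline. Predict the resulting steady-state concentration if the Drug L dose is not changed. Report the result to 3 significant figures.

72.8 ng/mL

CYP2C8: 0.12 × 0.34 = 0.0408
CYP2C19: 0.55 × 0.42 = 0.231
Other: 0.33 (unchanged)
CL_new/CL_old = 0.0408 + 0.231 + 0.33 = 0.6018.
New steady-state concentration = 43.8 / 0.6018 = 72.8 ng/mL (concentration scales inversely with clearance).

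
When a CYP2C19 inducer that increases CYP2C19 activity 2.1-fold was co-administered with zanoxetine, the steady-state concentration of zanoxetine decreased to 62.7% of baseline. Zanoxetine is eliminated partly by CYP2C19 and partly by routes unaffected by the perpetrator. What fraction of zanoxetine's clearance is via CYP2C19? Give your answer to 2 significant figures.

Write x for the fraction cleared via CYP2C19. The observed steady-state concentration change means clearance rose to 1/0.627 = 1.595 of baseline.
Setting x·2.1 + (1 − x) = 1.595 and solving: x = (1.595 − 1)/(2.1 − 1) = 0.54.

0.54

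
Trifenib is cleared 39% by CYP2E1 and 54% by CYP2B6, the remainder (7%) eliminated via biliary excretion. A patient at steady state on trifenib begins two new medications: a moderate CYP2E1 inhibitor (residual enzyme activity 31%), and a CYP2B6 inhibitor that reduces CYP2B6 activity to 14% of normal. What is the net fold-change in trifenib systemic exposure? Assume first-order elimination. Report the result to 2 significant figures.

3.8

The CYP2E1 pathway (39% of clearance) drops to 0.31× activity: 0.39 × 0.31 = 0.1209.
The CYP2B6 pathway (54% of clearance) drops to 0.14× activity: 0.54 × 0.14 = 0.0756.
Non-CYP routes (7%) are unchanged.
New clearance relative to baseline: 0.1209 + 0.0756 + 0.07 = 0.2665.
Because systemic exposure varies inversely with clearance, the combined effect is 1 / 0.2665 = 3.8.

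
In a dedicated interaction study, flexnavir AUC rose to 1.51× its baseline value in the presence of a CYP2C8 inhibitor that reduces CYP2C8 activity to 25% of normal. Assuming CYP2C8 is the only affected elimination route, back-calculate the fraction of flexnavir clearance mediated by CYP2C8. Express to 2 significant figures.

Let x = fm,CYP2C8. Because AUC ∝ 1/CL, relative clearance fell to 1/1.51 = 0.6623.
Setting x·0.25 + (1 − x) = 0.6623 and solving: x = (0.6623 − 1)/(0.25 − 1) = 0.45.

0.45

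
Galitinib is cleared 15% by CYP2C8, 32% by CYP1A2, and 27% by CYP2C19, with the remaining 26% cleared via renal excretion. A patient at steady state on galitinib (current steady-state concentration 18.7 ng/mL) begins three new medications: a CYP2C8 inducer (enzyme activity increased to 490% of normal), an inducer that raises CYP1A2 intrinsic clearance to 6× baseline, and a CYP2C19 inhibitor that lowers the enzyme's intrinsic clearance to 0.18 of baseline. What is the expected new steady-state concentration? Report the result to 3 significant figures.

6.31 ng/mL

CYP2C8: 0.15 × 4.9 = 0.735
CYP1A2: 0.32 × 6 = 1.92
CYP2C19: 0.27 × 0.18 = 0.0486
Other: 0.26 (unchanged)
New clearance relative to baseline: 0.735 + 1.92 + 0.0486 + 0.26 = 2.9636.
Steady-state concentration ∝ 1/CL: new value = 18.7 / 2.9636 = 6.31 ng/mL.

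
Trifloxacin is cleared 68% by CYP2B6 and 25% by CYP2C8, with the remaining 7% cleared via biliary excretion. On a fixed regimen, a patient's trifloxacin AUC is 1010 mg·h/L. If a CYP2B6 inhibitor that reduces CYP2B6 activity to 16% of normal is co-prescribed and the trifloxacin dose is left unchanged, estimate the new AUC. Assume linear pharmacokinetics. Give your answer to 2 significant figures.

The CYP2B6 pathway (68% of clearance) falls to 0.16× activity: 0.68 × 0.16 = 0.1088.
CYP2C8 (25%) and the residual 7% are unaffected.
New clearance relative to baseline: 0.1088 + 0.25 + 0.07 = 0.4288.
New AUC = baseline ÷ relative clearance = 1010 / 0.4288 = 2.4 × 10³ mg·h/L.

2.4 × 10³ mg·h/L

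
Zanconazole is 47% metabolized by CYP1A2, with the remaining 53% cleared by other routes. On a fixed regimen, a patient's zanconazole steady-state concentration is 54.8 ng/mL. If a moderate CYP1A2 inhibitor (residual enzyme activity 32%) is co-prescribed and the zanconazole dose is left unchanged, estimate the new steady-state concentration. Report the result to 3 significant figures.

The CYP1A2 pathway (47% of clearance) drops to 0.32× activity: 0.47 × 0.32 = 0.1504.
The remaining 53% of clearance is unaffected.
Relative clearance = 0.1504 + 0.53 = 0.6804.
New steady-state concentration = baseline ÷ relative clearance = 54.8 / 0.6804 = 80.5 ng/mL.

80.5 ng/mL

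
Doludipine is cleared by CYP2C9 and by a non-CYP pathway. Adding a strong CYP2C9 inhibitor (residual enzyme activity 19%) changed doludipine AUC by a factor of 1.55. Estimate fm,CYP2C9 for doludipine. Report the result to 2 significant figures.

CL'/CL = 1 / 1.55 = 0.6452
0.19·fm + (1 − fm) = 0.6452
fm = (0.6452 − 1) / (0.19 − 1) = 0.44

0.44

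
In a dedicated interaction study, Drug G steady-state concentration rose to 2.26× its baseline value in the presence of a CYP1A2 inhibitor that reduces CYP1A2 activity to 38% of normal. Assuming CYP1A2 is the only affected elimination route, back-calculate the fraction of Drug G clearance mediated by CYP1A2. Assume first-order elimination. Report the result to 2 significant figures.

CL'/CL = 1 / 2.26 = 0.4425
0.38·fm + (1 − fm) = 0.4425
fm = (0.4425 − 1) / (0.38 − 1) = 0.90

0.90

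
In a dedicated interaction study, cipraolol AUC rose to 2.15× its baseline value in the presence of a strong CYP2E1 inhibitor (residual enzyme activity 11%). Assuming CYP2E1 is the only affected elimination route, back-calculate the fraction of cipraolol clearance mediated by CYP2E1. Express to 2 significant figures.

0.60

Let x = fm,CYP2E1. Because AUC ∝ 1/CL, relative clearance fell to 1/2.15 = 0.4651.
Only the CYP2E1 route changed, so 0.4651 = x·0.11 + (1 − x), giving x = 0.60.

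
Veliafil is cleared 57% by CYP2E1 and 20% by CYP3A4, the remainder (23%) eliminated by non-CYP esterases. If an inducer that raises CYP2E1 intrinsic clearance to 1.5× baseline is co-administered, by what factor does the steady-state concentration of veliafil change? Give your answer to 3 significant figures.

0.778

The CYP2E1 pathway (57% of clearance) increases to 1.5× activity: 0.57 × 1.5 = 0.855.
CYP3A4 (20%) and the residual 23% are unaffected.
CL_new/CL_old = 0.855 + 0.2 + 0.23 = 1.285.
Since steady-state concentration ∝ 1/CL, the ratio is 1 / 1.285 = 0.778.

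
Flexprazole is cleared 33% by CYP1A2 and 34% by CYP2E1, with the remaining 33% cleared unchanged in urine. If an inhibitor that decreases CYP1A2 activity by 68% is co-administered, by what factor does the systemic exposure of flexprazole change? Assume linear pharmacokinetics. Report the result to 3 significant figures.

CYP1A2: 0.33 × 0.32 = 0.1056
CYP2E1: 0.34 (unchanged)
Other: 0.33 (unchanged)
New clearance relative to baseline: 0.1056 + 0.34 + 0.33 = 0.7756.
Systemic exposure ratio = CL_old/CL_new = 1 / 0.7756 = 1.29.

1.29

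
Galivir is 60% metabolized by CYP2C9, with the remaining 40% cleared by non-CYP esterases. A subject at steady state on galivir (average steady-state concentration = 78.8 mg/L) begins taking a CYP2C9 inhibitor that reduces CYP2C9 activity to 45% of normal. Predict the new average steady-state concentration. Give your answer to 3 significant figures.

118 mg/L

The CYP2C9 pathway (60% of clearance) drops to 0.45× activity: 0.6 × 0.45 = 0.27.
Non-CYP routes (40%) are unchanged.
CL_new/CL_old = 0.27 + 0.4 = 0.67.
New average steady-state concentration = baseline ÷ relative clearance = 78.8 / 0.67 = 118 mg/L.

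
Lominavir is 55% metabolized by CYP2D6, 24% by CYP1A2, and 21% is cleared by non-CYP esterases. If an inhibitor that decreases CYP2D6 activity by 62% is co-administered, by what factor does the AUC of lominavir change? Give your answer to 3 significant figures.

1.52

The CYP2D6 pathway (55% of clearance) falls to 0.38× activity: 0.55 × 0.38 = 0.209.
CYP1A2 (24%) and the residual 21% are unaffected.
New clearance relative to baseline: 0.209 + 0.24 + 0.21 = 0.659.
AUC ratio = CL_old/CL_new = 1 / 0.659 = 1.52.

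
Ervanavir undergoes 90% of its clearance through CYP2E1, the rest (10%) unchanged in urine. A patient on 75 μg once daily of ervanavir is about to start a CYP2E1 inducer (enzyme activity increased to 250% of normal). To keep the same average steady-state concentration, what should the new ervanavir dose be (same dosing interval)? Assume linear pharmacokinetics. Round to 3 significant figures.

CYP2E1: 0.9 × 2.5 = 2.25
Other: 0.1 (unchanged)
CL_new/CL_old = 2.25 + 0.1 = 2.35.
Css,avg = (dose rate)/CL, so holding Css fixed requires dose ∝ CL: 75 × 2.35 = 176 μg.

176 μg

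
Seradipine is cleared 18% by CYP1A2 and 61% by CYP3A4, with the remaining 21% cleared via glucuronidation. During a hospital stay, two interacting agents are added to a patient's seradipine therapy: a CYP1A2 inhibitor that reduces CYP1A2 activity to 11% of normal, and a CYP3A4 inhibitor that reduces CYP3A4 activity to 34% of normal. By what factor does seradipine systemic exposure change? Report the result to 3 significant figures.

2.29

CYP1A2: 0.18 × 0.11 = 0.0198
CYP3A4: 0.61 × 0.34 = 0.2074
Other: 0.21 (unchanged)
New clearance relative to baseline: 0.0198 + 0.2074 + 0.21 = 0.4372.
Systemic exposure ∝ 1/CL: fold-change = 1 / 0.4372 = 2.29.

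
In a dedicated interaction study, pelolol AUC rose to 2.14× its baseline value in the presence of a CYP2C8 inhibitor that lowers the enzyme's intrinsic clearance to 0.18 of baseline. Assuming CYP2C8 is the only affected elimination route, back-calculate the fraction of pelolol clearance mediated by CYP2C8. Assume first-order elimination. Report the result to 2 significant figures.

0.65

Write x for the fraction cleared via CYP2C8. The observed AUC change means clearance fell to 1/2.14 = 0.4673 of baseline.
Only the CYP2C8 route changed, so 0.4673 = x·0.18 + (1 − x), giving x = 0.65.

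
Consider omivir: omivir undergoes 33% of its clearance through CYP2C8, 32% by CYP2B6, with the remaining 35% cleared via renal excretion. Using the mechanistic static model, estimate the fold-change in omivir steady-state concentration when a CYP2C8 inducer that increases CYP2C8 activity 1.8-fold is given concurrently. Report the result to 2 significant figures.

0.79

CYP2C8: 0.33 × 1.8 = 0.594
CYP2B6: 0.32 (unchanged)
Other: 0.35 (unchanged)
CL_new/CL_old = 0.594 + 0.32 + 0.35 = 1.264.
Steady-state concentration ratio = CL_old/CL_new = 1 / 1.264 = 0.79.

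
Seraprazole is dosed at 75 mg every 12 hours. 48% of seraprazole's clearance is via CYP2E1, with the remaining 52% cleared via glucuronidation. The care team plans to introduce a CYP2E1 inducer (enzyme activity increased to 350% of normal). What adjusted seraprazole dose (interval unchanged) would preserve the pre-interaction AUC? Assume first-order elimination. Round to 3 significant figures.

The CYP2E1 pathway (48% of clearance) is boosted to 3.5× activity: 0.48 × 3.5 = 1.68.
Non-CYP routes (52%) are unchanged.
CL_new/CL_old = 1.68 + 0.52 = 2.2.
Css,avg = (dose rate)/CL, so holding Css fixed requires dose ∝ CL: 75 × 2.2 = 165 mg.

165 mg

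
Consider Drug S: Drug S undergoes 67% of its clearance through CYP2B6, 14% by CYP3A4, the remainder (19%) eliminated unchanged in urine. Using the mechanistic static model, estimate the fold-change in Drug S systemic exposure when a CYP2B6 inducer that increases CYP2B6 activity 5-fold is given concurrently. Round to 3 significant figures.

The CYP2B6 pathway (67% of clearance) increases to 5× activity: 0.67 × 5 = 3.35.
CYP3A4 (14%) and the residual 19% are unaffected.
Relative clearance = 3.35 + 0.14 + 0.19 = 3.68.
Since systemic exposure ∝ 1/CL, the ratio is 1 / 3.68 = 0.272.

0.272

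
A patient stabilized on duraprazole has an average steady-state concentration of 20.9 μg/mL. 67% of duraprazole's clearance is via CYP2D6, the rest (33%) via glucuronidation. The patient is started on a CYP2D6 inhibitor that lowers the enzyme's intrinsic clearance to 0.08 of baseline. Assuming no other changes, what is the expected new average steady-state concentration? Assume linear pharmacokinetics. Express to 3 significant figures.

54.5 μg/mL

CYP2D6: 0.67 × 0.08 = 0.0536
Other: 0.33 (unchanged)
CL_new/CL_old = 0.0536 + 0.33 = 0.3836.
Average steady-state concentration ∝ 1/CL, so new value = 20.9 / 0.3836 = 54.5 μg/mL.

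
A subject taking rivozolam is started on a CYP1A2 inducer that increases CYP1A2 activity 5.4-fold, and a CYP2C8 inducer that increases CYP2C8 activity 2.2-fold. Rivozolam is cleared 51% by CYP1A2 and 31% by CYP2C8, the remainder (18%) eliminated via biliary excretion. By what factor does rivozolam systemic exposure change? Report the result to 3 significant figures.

The CYP1A2 pathway (51% of clearance) is boosted to 5.4× activity: 0.51 × 5.4 = 2.754.
The CYP2C8 pathway (31% of clearance) rises to 2.2× activity: 0.31 × 2.2 = 0.682.
The remaining 18% of clearance is unaffected.
Relative clearance = 2.754 + 0.682 + 0.18 = 3.616.
Because systemic exposure varies inversely with clearance, the combined effect is 1 / 3.616 = 0.277.

0.277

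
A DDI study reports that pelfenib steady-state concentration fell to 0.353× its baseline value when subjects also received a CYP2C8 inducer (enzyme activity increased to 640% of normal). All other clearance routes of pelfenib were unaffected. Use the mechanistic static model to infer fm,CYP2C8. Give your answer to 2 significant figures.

0.34

Write x for the fraction cleared via CYP2C8. The observed steady-state concentration change means clearance rose to 1/0.353 = 2.833 of baseline.
Only the CYP2C8 route changed, so 2.833 = x·6.4 + (1 − x), giving x = 0.34.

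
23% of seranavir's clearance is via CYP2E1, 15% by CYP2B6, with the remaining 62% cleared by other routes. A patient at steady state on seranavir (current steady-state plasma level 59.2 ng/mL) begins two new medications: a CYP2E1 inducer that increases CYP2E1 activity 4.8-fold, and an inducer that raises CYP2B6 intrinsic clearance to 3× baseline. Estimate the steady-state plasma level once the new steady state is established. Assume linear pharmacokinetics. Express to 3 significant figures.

The CYP2E1 pathway (23% of clearance) is boosted to 4.8× activity: 0.23 × 4.8 = 1.104.
The CYP2B6 pathway (15% of clearance) increases to 3× activity: 0.15 × 3 = 0.45.
Non-CYP routes (62%) are unchanged.
CL_new/CL_old = 1.104 + 0.45 + 0.62 = 2.174.
Steady-state plasma level ∝ 1/CL: new value = 59.2 / 2.174 = 27.2 ng/mL.

27.2 ng/mL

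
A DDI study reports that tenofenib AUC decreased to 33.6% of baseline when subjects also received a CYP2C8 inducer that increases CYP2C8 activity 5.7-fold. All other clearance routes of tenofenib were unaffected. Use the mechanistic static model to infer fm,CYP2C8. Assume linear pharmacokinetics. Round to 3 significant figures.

0.420

CL'/CL = 1 / 0.336 = 2.976
5.7·fm + (1 − fm) = 2.976
fm = (2.976 − 1) / (5.7 − 1) = 0.420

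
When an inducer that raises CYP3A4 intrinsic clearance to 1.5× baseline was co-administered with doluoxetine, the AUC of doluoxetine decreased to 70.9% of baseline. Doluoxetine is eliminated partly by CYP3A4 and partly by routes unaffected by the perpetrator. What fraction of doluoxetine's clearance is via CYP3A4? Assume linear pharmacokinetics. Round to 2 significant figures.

0.82

CL'/CL = 1 / 0.709 = 1.41
1.5·fm + (1 − fm) = 1.41
fm = (1.41 − 1) / (1.5 − 1) = 0.82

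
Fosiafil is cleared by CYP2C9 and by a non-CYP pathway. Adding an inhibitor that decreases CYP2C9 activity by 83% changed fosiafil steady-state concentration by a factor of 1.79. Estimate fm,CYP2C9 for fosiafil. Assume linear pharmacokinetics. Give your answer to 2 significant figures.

Let x = fm,CYP2C9. Because steady-state concentration ∝ 1/CL, relative clearance fell to 1/1.79 = 0.5587.
Only the CYP2C9 route changed, so 0.5587 = x·0.17 + (1 − x), giving x = 0.53.

0.53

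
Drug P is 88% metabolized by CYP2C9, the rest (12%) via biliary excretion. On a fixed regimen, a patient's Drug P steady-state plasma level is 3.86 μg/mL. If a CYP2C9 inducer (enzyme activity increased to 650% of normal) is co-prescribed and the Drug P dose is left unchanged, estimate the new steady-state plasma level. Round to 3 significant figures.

0.661 μg/mL

CYP2C9: 0.88 × 6.5 = 5.72
Other: 0.12 (unchanged)
New clearance relative to baseline: 5.72 + 0.12 = 5.84.
With dosing unchanged, steady-state plasma level scales as 1/CL: 3.86 / 5.84 = 0.661 μg/mL.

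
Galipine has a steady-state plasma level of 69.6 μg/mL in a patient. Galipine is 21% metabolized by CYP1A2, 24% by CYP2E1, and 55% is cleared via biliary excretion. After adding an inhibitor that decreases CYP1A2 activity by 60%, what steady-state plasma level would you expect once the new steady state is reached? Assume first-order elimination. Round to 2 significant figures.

CYP1A2: 0.21 × 0.4 = 0.084
CYP2E1: 0.24 (unchanged)
Other: 0.55 (unchanged)
Relative clearance = 0.084 + 0.24 + 0.55 = 0.874.
With dosing unchanged, steady-state plasma level scales as 1/CL: 69.6 / 0.874 = 80 μg/mL.

80 μg/mL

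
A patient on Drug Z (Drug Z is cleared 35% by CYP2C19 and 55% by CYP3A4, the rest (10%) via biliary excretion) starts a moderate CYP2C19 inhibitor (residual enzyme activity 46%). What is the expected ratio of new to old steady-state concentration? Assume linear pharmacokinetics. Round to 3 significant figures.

1.23

The CYP2C19 pathway (35% of clearance) falls to 0.46× activity: 0.35 × 0.46 = 0.161.
CYP3A4 (55%) and the residual 10% are unaffected.
CL_new/CL_old = 0.161 + 0.55 + 0.1 = 0.811.
Since steady-state concentration ∝ 1/CL, the ratio is 1 / 0.811 = 1.23.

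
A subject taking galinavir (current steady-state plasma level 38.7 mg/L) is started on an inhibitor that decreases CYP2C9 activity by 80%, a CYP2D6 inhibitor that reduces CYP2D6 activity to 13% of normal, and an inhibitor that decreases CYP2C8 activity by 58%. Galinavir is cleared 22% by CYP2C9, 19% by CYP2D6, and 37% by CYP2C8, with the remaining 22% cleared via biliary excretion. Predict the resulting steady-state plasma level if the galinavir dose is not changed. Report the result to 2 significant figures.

87 mg/L

The CYP2C9 pathway (22% of clearance) drops to 0.2× activity: 0.22 × 0.2 = 0.044.
The CYP2D6 pathway (19% of clearance) is reduced to 0.13× activity: 0.19 × 0.13 = 0.0247.
The CYP2C8 pathway (37% of clearance) is reduced to 0.42× activity: 0.37 × 0.42 = 0.1554.
Non-CYP routes (22%) are unchanged.
CL_new/CL_old = 0.044 + 0.0247 + 0.1554 + 0.22 = 0.4441.
Steady-state plasma level ∝ 1/CL: new value = 38.7 / 0.4441 = 87 mg/L.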